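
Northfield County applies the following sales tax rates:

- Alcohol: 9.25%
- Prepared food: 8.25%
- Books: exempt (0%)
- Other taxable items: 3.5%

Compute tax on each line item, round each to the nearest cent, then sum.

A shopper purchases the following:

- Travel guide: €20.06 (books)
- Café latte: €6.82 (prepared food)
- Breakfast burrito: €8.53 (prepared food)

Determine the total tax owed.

€1.26

Travel guide €20.06: books → 0% → €0.00
Café latte €6.82: prepared food → 8.25% → €0.56
Breakfast burrito €8.53: prepared food → 8.25% → €0.70
Total tax = €0.56 + €0.70 = €1.26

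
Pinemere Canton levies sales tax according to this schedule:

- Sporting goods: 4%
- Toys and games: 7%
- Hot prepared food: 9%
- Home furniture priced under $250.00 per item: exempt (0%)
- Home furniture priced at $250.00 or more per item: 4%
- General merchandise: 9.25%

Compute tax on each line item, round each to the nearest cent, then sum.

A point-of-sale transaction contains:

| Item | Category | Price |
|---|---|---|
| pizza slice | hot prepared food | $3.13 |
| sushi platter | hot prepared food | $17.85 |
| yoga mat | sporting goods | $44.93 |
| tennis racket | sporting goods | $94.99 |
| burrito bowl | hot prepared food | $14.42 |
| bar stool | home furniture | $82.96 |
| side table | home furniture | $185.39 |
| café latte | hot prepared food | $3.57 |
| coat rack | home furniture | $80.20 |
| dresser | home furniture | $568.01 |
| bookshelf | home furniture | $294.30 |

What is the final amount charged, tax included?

Pizza slice $3.13: hot prepared food → 9% → $0.28
Sushi platter $17.85: hot prepared food → 9% → $1.61
Yoga mat $44.93: sporting goods → 4% → $1.80
Tennis racket $94.99: sporting goods → 4% → $3.80
Burrito bowl $14.42: hot prepared food → 9% → $1.30
Bar stool $82.96: home furniture, under $250.00 → 0% → $0.00
Side table $185.39: home furniture, under $250.00 → 0% → $0.00
Café latte $3.57: hot prepared food → 9% → $0.32
Coat rack $80.20: home furniture, under $250.00 → 0% → $0.00
Dresser $568.01: home furniture, $250.00 or more → 4% → $22.72
Bookshelf $294.30: home furniture, $250.00 or more → 4% → $11.77
Subtotal = $1389.75; tax = $43.60; total due = $1433.35

$1433.35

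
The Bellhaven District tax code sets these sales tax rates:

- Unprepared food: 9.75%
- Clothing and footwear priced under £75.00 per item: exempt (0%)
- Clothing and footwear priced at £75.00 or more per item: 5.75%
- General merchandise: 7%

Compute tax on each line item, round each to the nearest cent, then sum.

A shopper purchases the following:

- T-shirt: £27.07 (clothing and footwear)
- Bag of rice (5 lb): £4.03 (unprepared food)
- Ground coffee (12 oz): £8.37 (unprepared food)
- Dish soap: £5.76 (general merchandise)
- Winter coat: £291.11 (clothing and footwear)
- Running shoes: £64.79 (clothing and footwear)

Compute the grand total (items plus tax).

£419.48

T-shirt £27.07: clothing and footwear, under £75.00 → 0% → £0.00
Bag of rice (5 lb) £4.03: unprepared food → 9.75% → £0.39
Ground coffee (12 oz) £8.37: unprepared food → 9.75% → £0.82
Dish soap £5.76: general merchandise → 7% → £0.40
Winter coat £291.11: clothing and footwear, £75.00 or more → 5.75% → £16.74
Running shoes £64.79: clothing and footwear, under £75.00 → 0% → £0.00
Subtotal = £401.13; tax = £18.35; total due = £419.48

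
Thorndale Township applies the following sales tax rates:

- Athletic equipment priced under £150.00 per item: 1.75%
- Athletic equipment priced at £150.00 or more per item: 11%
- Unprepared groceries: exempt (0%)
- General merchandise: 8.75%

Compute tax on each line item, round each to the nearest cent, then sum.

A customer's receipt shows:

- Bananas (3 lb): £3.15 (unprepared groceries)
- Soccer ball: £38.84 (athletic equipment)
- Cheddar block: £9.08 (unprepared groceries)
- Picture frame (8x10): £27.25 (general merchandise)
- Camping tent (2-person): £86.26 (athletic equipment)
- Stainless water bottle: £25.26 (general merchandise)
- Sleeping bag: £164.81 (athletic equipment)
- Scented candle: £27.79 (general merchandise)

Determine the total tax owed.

Bananas (3 lb) £3.15: unprepared groceries → 0% → £0.00
Soccer ball £38.84: athletic equipment, under £150.00 → 1.75% → £0.68
Cheddar block £9.08: unprepared groceries → 0% → £0.00
Picture frame (8x10) £27.25: general merchandise → 8.75% → £2.38
Camping tent (2-person) £86.26: athletic equipment, under £150.00 → 1.75% → £1.51
Stainless water bottle £25.26: general merchandise → 8.75% → £2.21
Sleeping bag £164.81: athletic equipment, £150.00 or more → 11% → £18.13
Scented candle £27.79: general merchandise → 8.75% → £2.43
Total tax = £0.68 + £2.38 + £1.51 + £2.21 + £18.13 + £2.43 = £27.34

£27.34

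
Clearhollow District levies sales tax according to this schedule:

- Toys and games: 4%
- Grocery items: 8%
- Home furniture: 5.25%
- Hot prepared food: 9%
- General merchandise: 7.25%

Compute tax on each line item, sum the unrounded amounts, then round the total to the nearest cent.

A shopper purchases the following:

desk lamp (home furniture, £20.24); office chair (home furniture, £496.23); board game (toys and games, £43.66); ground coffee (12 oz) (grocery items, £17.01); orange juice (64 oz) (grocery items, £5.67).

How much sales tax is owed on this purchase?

£30.68

Desk lamp £20.24: home furniture → 5.25% → £1.0626
Office chair £496.23: home furniture → 5.25% → £26.052075
Board game £43.66: toys and games → 4% → £1.7464
Ground coffee (12 oz) £17.01: grocery items → 8% → £1.3608
Orange juice (64 oz) £5.67: grocery items → 8% → £0.4536
Unrounded tax sum = £30.675475 → £30.68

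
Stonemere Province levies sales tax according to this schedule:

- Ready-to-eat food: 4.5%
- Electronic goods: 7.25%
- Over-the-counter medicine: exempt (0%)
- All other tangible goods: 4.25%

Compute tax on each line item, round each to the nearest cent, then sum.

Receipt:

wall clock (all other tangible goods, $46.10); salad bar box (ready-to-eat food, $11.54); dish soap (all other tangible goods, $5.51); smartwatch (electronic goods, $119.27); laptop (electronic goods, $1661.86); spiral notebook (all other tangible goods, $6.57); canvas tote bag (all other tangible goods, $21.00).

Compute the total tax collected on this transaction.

Wall clock $46.10: all other tangible goods → 4.25% → $1.96
Salad bar box $11.54: ready-to-eat food → 4.5% → $0.52
Dish soap $5.51: all other tangible goods → 4.25% → $0.23
Smartwatch $119.27: electronic goods → 7.25% → $8.65
Laptop $1661.86: electronic goods → 7.25% → $120.48
Spiral notebook $6.57: all other tangible goods → 4.25% → $0.28
Canvas tote bag $21.00: all other tangible goods → 4.25% → $0.89
Total tax = $1.96 + $0.52 + $0.23 + $8.65 + $120.48 + $0.28 + $0.89 = $133.01

$133.01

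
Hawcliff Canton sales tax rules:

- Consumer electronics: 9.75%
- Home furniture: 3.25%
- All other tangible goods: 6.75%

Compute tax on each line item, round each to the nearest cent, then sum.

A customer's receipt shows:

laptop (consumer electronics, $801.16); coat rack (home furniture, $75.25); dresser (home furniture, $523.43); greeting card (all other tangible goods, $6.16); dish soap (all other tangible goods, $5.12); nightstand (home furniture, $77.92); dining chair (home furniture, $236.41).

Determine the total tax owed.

$108.55

Laptop $801.16: consumer electronics → 9.75% → $78.11
Coat rack $75.25: home furniture → 3.25% → $2.45
Dresser $523.43: home furniture → 3.25% → $17.01
Greeting card $6.16: all other tangible goods → 6.75% → $0.42
Dish soap $5.12: all other tangible goods → 6.75% → $0.35
Nightstand $77.92: home furniture → 3.25% → $2.53
Dining chair $236.41: home furniture → 3.25% → $7.68
Total tax = $78.11 + $2.45 + $17.01 + $0.42 + $0.35 + $2.53 + $7.68 = $108.55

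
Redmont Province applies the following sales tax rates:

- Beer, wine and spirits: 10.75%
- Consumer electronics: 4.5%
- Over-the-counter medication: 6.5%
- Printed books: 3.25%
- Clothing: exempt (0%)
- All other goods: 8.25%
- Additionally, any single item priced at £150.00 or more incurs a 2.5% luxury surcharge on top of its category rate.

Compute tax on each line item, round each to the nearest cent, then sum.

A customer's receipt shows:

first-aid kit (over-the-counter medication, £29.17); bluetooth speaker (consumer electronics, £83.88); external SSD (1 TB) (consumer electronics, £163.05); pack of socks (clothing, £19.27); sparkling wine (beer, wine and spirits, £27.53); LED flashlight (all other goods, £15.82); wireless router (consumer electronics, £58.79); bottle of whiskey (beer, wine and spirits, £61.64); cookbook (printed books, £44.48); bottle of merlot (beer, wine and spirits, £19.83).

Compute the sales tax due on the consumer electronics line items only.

£17.83

Bluetooth speaker £83.88: consumer electronics → 4.5% → £3.77
External SSD (1 TB) £163.05: consumer electronics → 4.5% + 2.5% surcharge = 7% → £11.41
Wireless router £58.79: consumer electronics → 4.5% → £2.65
Tax on consumer electronics = £3.77 + £11.41 + £2.65 = £17.83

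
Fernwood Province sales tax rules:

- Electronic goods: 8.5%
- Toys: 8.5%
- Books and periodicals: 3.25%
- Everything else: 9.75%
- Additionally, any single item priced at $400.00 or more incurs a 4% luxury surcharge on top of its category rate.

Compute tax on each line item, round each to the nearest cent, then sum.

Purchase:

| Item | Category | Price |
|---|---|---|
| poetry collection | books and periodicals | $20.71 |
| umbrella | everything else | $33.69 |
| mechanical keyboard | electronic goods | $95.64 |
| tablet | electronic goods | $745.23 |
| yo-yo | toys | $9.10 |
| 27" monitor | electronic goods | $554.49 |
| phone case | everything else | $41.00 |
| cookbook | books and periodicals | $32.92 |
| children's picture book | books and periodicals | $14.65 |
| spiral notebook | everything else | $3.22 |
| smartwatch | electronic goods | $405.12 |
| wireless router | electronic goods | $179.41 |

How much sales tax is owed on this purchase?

$247.06

Poetry collection $20.71: books and periodicals → 3.25% → $0.67
Umbrella $33.69: everything else → 9.75% → $3.28
Mechanical keyboard $95.64: electronic goods → 8.5% → $8.13
Tablet $745.23: electronic goods → 8.5% + 4% surcharge = 12.5% → $93.15
Yo-yo $9.10: toys → 8.5% → $0.77
27" monitor $554.49: electronic goods → 8.5% + 4% surcharge = 12.5% → $69.31
Phone case $41.00: everything else → 9.75% → $4.00
Cookbook $32.92: books and periodicals → 3.25% → $1.07
Children's picture book $14.65: books and periodicals → 3.25% → $0.48
Spiral notebook $3.22: everything else → 9.75% → $0.31
Smartwatch $405.12: electronic goods → 8.5% + 4% surcharge = 12.5% → $50.64
Wireless router $179.41: electronic goods → 8.5% → $15.25
Total tax = $0.67 + $3.28 + $8.13 + $93.15 + $0.77 + $69.31 + $4.00 + $1.07 + $0.48 + $0.31 + $50.64 + $15.25 = $247.06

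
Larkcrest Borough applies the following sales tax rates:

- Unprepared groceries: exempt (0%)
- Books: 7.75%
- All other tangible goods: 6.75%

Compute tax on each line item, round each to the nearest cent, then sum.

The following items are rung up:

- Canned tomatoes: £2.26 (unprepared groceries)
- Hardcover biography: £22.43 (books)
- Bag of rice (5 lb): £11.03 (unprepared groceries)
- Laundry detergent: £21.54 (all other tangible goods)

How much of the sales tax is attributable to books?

Hardcover biography £22.43: books → 7.75% → £1.74
Tax on books = £1.74

£1.74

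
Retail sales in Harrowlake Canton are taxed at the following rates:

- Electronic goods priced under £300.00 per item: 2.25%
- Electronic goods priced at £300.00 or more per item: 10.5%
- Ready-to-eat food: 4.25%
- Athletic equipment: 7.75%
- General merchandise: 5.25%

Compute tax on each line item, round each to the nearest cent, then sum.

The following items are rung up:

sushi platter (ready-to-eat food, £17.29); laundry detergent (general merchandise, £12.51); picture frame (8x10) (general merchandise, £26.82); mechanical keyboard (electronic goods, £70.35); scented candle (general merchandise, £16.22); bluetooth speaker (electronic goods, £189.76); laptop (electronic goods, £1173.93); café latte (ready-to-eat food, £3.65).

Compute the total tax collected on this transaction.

£132.92

Sushi platter £17.29: ready-to-eat food → 4.25% → £0.73
Laundry detergent £12.51: general merchandise → 5.25% → £0.66
Picture frame (8x10) £26.82: general merchandise → 5.25% → £1.41
Mechanical keyboard £70.35: electronic goods, under £300.00 → 2.25% → £1.58
Scented candle £16.22: general merchandise → 5.25% → £0.85
Bluetooth speaker £189.76: electronic goods, under £300.00 → 2.25% → £4.27
Laptop £1173.93: electronic goods, £300.00 or more → 10.5% → £123.26
Café latte £3.65: ready-to-eat food → 4.25% → £0.16
Total tax = £0.73 + £0.66 + £1.41 + £1.58 + £0.85 + £4.27 + £123.26 + £0.16 = £132.92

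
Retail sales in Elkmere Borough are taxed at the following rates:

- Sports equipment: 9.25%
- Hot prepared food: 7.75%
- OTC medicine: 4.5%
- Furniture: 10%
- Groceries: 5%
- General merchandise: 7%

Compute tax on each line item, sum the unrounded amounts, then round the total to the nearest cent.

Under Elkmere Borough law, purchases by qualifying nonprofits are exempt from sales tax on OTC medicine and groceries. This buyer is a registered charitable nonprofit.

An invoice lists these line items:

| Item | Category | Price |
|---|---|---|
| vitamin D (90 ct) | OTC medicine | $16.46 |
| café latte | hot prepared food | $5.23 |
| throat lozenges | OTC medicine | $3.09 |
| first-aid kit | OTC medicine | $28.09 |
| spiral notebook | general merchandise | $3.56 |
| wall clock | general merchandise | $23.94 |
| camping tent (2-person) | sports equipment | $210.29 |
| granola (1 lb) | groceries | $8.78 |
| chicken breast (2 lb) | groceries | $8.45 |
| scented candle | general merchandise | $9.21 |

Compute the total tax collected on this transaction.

Vitamin D (90 ct) $16.46: OTC medicine, buyer-exempt → 0% → $0.00
Café latte $5.23: hot prepared food → 7.75% → $0.405325
Throat lozenges $3.09: OTC medicine, buyer-exempt → 0% → $0.00
First-aid kit $28.09: OTC medicine, buyer-exempt → 0% → $0.00
Spiral notebook $3.56: general merchandise → 7% → $0.2492
Wall clock $23.94: general merchandise → 7% → $1.6758
Camping tent (2-person) $210.29: sports equipment → 9.25% → $19.451825
Granola (1 lb) $8.78: groceries, buyer-exempt → 0% → $0.00
Chicken breast (2 lb) $8.45: groceries, buyer-exempt → 0% → $0.00
Scented candle $9.21: general merchandise → 7% → $0.6447
Unrounded tax sum = $22.42685 → $22.43

$22.43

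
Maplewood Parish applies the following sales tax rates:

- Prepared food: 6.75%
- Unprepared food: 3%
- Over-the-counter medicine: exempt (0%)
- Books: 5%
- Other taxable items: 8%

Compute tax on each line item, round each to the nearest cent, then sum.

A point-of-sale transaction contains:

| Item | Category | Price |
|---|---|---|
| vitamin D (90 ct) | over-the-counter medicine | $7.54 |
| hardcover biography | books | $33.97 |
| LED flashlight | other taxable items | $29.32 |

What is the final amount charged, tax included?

Vitamin D (90 ct) $7.54: over-the-counter medicine → 0% → $0.00
Hardcover biography $33.97: books → 5% → $1.70
LED flashlight $29.32: other taxable items → 8% → $2.35
Subtotal = $70.83; tax = $4.05; total due = $74.88

$74.88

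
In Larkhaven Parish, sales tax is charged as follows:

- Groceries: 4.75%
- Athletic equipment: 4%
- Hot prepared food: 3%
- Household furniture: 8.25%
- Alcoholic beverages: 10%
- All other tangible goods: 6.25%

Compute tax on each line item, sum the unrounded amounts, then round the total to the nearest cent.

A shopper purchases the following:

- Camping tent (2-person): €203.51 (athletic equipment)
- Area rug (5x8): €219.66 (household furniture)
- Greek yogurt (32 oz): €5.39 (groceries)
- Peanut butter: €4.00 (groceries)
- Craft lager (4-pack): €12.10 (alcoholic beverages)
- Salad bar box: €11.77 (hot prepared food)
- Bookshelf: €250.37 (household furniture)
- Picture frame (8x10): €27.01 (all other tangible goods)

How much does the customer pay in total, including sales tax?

€784.43

Camping tent (2-person) €203.51: athletic equipment → 4% → €8.1404
Area rug (5x8) €219.66: household furniture → 8.25% → €18.12195
Greek yogurt (32 oz) €5.39: groceries → 4.75% → €0.256025
Peanut butter €4.00: groceries → 4.75% → €0.19
Craft lager (4-pack) €12.10: alcoholic beverages → 10% → €1.21
Salad bar box €11.77: hot prepared food → 3% → €0.3531
Bookshelf €250.37: household furniture → 8.25% → €20.655525
Picture frame (8x10) €27.01: all other tangible goods → 6.25% → €1.688125
Subtotal = €733.81; unrounded tax = €50.615125 → €50.62; total due = €784.43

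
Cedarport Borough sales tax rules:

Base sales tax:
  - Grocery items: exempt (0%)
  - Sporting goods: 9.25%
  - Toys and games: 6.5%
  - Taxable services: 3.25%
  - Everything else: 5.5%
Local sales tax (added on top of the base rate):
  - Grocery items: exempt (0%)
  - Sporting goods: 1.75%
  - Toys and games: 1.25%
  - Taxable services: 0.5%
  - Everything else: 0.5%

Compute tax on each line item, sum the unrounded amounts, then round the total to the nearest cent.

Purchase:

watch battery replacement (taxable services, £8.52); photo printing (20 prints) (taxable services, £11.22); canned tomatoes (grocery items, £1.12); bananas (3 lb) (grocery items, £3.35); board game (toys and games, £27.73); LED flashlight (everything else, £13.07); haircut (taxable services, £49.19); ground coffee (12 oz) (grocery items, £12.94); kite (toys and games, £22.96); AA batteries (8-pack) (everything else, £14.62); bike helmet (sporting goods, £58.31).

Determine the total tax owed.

£14.59

Watch battery replacement £8.52: taxable services → 3.25% + 0.5% local = 3.75% → £0.3195
Photo printing (20 prints) £11.22: taxable services → 3.25% + 0.5% local = 3.75% → £0.42075
Canned tomatoes £1.12: grocery items → 0% + 0% local = 0% → £0.00
Bananas (3 lb) £3.35: grocery items → 0% + 0% local = 0% → £0.00
Board game £27.73: toys and games → 6.5% + 1.25% local = 7.75% → £2.149075
LED flashlight £13.07: everything else → 5.5% + 0.5% local = 6% → £0.7842
Haircut £49.19: taxable services → 3.25% + 0.5% local = 3.75% → £1.844625
Ground coffee (12 oz) £12.94: grocery items → 0% + 0% local = 0% → £0.00
Kite £22.96: toys and games → 6.5% + 1.25% local = 7.75% → £1.7794
AA batteries (8-pack) £14.62: everything else → 5.5% + 0.5% local = 6% → £0.8772
Bike helmet £58.31: sporting goods → 9.25% + 1.75% local = 11% → £6.4141
Unrounded tax sum = £14.58885 → £14.59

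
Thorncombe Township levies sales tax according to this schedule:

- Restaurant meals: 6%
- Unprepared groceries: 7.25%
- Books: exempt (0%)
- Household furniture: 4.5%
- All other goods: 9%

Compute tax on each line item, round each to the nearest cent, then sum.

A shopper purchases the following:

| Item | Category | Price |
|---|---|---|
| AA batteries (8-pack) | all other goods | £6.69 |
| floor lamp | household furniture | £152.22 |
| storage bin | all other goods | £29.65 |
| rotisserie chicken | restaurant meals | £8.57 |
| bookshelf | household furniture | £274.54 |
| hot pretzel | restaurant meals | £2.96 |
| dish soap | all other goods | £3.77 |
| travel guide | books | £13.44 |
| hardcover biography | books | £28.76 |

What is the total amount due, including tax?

AA batteries (8-pack) £6.69: all other goods → 9% → £0.60
Floor lamp £152.22: household furniture → 4.5% → £6.85
Storage bin £29.65: all other goods → 9% → £2.67
Rotisserie chicken £8.57: restaurant meals → 6% → £0.51
Bookshelf £274.54: household furniture → 4.5% → £12.35
Hot pretzel £2.96: restaurant meals → 6% → £0.18
Dish soap £3.77: all other goods → 9% → £0.34
Travel guide £13.44: books → 0% → £0.00
Hardcover biography £28.76: books → 0% → £0.00
Subtotal = £520.60; tax = £23.50; total due = £544.10

£544.10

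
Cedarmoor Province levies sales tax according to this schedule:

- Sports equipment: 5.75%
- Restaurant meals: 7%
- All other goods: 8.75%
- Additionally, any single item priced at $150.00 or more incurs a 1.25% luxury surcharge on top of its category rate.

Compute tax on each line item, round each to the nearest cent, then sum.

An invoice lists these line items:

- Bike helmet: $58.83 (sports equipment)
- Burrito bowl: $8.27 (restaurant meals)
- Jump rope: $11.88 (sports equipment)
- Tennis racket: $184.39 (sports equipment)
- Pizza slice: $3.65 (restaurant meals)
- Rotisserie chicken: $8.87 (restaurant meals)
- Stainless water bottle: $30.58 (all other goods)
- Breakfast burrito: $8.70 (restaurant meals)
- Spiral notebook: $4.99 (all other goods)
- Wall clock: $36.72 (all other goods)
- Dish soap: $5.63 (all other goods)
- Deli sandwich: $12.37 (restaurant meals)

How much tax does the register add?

Bike helmet $58.83: sports equipment → 5.75% → $3.38
Burrito bowl $8.27: restaurant meals → 7% → $0.58
Jump rope $11.88: sports equipment → 5.75% → $0.68
Tennis racket $184.39: sports equipment → 5.75% + 1.25% surcharge = 7% → $12.91
Pizza slice $3.65: restaurant meals → 7% → $0.26
Rotisserie chicken $8.87: restaurant meals → 7% → $0.62
Stainless water bottle $30.58: all other goods → 8.75% → $2.68
Breakfast burrito $8.70: restaurant meals → 7% → $0.61
Spiral notebook $4.99: all other goods → 8.75% → $0.44
Wall clock $36.72: all other goods → 8.75% → $3.21
Dish soap $5.63: all other goods → 8.75% → $0.49
Deli sandwich $12.37: restaurant meals → 7% → $0.87
Total tax = $3.38 + $0.58 + $0.68 + $12.91 + $0.26 + $0.62 + $2.68 + $0.61 + $0.44 + $3.21 + $0.49 + $0.87 = $26.73

$26.73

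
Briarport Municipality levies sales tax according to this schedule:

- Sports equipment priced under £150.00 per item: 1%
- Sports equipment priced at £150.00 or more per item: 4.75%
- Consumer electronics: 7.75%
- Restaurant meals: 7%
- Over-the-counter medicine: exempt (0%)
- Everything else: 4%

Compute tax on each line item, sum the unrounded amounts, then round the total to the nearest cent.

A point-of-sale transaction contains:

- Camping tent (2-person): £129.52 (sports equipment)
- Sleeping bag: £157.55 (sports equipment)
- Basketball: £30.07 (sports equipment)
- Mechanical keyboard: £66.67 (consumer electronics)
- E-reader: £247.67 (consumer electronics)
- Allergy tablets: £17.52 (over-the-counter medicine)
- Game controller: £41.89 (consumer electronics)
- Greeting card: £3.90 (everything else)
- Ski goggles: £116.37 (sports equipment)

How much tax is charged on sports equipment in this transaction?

£10.24

Camping tent (2-person) £129.52: sports equipment, under £150.00 → 1% → £1.2952
Sleeping bag £157.55: sports equipment, £150.00 or more → 4.75% → £7.483625
Basketball £30.07: sports equipment, under £150.00 → 1% → £0.3007
Ski goggles £116.37: sports equipment, under £150.00 → 1% → £1.1637
Tax on sports equipment: unrounded sum = £10.243225 → £10.24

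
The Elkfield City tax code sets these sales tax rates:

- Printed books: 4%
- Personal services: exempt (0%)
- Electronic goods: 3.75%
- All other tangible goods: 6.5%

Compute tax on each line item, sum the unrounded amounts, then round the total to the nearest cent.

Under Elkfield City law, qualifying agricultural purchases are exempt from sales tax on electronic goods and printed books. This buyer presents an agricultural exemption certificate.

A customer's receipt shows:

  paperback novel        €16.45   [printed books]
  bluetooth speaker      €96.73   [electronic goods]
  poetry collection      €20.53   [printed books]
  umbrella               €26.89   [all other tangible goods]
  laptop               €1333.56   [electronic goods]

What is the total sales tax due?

€1.75

Paperback novel €16.45: printed books, buyer-exempt → 0% → €0.00
Bluetooth speaker €96.73: electronic goods, buyer-exempt → 0% → €0.00
Poetry collection €20.53: printed books, buyer-exempt → 0% → €0.00
Umbrella €26.89: all other tangible goods → 6.5% → €1.74785
Laptop €1333.56: electronic goods, buyer-exempt → 0% → €0.00
Unrounded tax sum = €1.74785 → €1.75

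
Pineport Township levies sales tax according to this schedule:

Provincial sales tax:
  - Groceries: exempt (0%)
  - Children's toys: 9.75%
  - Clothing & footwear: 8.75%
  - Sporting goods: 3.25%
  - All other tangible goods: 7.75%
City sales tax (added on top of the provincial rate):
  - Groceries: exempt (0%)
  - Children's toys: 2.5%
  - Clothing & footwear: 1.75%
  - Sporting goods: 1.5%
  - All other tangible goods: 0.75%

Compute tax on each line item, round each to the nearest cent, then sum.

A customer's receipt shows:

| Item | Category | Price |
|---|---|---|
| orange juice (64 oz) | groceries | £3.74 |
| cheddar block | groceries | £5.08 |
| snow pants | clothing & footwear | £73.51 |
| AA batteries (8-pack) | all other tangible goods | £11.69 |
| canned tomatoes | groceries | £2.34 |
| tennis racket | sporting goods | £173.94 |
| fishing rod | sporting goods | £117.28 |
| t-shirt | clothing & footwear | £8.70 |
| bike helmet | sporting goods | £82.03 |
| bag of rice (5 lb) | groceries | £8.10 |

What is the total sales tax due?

£27.35

Orange juice (64 oz) £3.74: groceries → 0% + 0% city = 0% → £0.00
Cheddar block £5.08: groceries → 0% + 0% city = 0% → £0.00
Snow pants £73.51: clothing & footwear → 8.75% + 1.75% city = 10.5% → £7.72
AA batteries (8-pack) £11.69: all other tangible goods → 7.75% + 0.75% city = 8.5% → £0.99
Canned tomatoes £2.34: groceries → 0% + 0% city = 0% → £0.00
Tennis racket £173.94: sporting goods → 3.25% + 1.5% city = 4.75% → £8.26
Fishing rod £117.28: sporting goods → 3.25% + 1.5% city = 4.75% → £5.57
T-shirt £8.70: clothing & footwear → 8.75% + 1.75% city = 10.5% → £0.91
Bike helmet £82.03: sporting goods → 3.25% + 1.5% city = 4.75% → £3.90
Bag of rice (5 lb) £8.10: groceries → 0% + 0% city = 0% → £0.00
Total tax = £7.72 + £0.99 + £8.26 + £5.57 + £0.91 + £3.90 = £27.35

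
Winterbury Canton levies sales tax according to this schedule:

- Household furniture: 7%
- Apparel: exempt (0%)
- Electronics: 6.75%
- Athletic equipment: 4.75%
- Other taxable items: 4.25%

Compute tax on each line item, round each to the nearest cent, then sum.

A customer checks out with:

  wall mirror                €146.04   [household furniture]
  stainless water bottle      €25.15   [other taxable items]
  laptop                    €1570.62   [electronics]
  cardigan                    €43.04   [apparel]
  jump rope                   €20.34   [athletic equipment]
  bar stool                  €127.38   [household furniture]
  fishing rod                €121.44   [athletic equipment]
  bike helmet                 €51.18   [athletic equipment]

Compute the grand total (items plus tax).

Wall mirror €146.04: household furniture → 7% → €10.22
Stainless water bottle €25.15: other taxable items → 4.25% → €1.07
Laptop €1570.62: electronics → 6.75% → €106.02
Cardigan €43.04: apparel → 0% → €0.00
Jump rope €20.34: athletic equipment → 4.75% → €0.97
Bar stool €127.38: household furniture → 7% → €8.92
Fishing rod €121.44: athletic equipment → 4.75% → €5.77
Bike helmet €51.18: athletic equipment → 4.75% → €2.43
Subtotal = €2105.19; tax = €135.40; total due = €2240.59

€2240.59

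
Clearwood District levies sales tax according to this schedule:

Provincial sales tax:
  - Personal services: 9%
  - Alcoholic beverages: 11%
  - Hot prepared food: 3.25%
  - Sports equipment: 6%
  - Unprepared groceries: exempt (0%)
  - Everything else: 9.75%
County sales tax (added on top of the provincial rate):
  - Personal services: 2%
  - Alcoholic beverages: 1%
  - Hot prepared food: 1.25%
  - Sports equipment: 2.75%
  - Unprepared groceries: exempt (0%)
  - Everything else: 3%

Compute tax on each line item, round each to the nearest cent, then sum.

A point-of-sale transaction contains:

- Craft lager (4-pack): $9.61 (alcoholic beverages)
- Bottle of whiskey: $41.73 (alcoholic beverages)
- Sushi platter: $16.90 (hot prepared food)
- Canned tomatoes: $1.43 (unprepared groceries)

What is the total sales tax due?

$6.92

Craft lager (4-pack) $9.61: alcoholic beverages → 11% + 1% county = 12% → $1.15
Bottle of whiskey $41.73: alcoholic beverages → 11% + 1% county = 12% → $5.01
Sushi platter $16.90: hot prepared food → 3.25% + 1.25% county = 4.5% → $0.76
Canned tomatoes $1.43: unprepared groceries → 0% + 0% county = 0% → $0.00
Total tax = $1.15 + $5.01 + $0.76 = $6.92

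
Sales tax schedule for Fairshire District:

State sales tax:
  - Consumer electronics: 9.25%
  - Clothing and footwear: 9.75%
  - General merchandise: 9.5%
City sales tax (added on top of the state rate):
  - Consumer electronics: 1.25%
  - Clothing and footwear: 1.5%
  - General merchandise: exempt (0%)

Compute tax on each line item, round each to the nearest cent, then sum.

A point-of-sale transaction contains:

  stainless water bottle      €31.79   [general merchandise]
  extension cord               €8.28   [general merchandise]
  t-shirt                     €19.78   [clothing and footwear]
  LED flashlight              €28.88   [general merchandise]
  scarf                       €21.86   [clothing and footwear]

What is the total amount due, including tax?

€121.83

Stainless water bottle €31.79: general merchandise → 9.5% + 0% city = 9.5% → €3.02
Extension cord €8.28: general merchandise → 9.5% + 0% city = 9.5% → €0.79
T-shirt €19.78: clothing and footwear → 9.75% + 1.5% city = 11.25% → €2.23
LED flashlight €28.88: general merchandise → 9.5% + 0% city = 9.5% → €2.74
Scarf €21.86: clothing and footwear → 9.75% + 1.5% city = 11.25% → €2.46
Subtotal = €110.59; tax = €11.24; total due = €121.83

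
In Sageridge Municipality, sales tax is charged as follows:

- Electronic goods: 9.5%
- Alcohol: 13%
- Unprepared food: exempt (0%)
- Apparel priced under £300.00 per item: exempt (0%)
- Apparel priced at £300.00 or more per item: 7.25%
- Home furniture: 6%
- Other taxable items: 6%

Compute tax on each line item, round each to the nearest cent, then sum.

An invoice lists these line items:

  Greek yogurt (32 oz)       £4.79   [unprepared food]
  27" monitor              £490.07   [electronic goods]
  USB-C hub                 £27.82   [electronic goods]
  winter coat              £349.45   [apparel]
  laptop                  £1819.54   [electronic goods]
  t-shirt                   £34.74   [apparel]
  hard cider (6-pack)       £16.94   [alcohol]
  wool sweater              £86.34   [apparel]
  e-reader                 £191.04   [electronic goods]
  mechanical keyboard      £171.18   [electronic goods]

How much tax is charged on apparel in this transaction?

£25.34

Winter coat £349.45: apparel, £300.00 or more → 7.25% → £25.34
T-shirt £34.74: apparel, under £300.00 → 0% → £0.00
Wool sweater £86.34: apparel, under £300.00 → 0% → £0.00
Tax on apparel = £25.34 + £0.00 + £0.00 = £25.34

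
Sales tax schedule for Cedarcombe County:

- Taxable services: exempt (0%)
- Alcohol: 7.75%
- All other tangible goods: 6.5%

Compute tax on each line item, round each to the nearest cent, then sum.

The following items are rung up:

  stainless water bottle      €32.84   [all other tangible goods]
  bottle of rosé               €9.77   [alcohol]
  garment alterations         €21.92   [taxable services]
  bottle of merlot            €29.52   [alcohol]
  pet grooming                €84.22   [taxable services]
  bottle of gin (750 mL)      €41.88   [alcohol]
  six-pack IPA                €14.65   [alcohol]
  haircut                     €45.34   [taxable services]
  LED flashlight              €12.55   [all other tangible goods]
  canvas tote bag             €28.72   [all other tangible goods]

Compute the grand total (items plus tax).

€333.67

Stainless water bottle €32.84: all other tangible goods → 6.5% → €2.13
Bottle of rosé €9.77: alcohol → 7.75% → €0.76
Garment alterations €21.92: taxable services → 0% → €0.00
Bottle of merlot €29.52: alcohol → 7.75% → €2.29
Pet grooming €84.22: taxable services → 0% → €0.00
Bottle of gin (750 mL) €41.88: alcohol → 7.75% → €3.25
Six-pack IPA €14.65: alcohol → 7.75% → €1.14
Haircut €45.34: taxable services → 0% → €0.00
LED flashlight €12.55: all other tangible goods → 6.5% → €0.82
Canvas tote bag €28.72: all other tangible goods → 6.5% → €1.87
Subtotal = €321.41; tax = €12.26; total due = €333.67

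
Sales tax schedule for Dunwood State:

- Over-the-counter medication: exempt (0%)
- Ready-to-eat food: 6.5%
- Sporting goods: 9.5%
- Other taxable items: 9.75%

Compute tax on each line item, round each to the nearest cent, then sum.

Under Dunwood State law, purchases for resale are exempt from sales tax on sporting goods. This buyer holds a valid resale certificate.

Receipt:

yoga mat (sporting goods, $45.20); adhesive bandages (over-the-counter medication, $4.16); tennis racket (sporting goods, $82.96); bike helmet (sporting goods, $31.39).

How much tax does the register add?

$0.00

Yoga mat $45.20: sporting goods, buyer-exempt → 0% → $0.00
Adhesive bandages $4.16: over-the-counter medication → 0% → $0.00
Tennis racket $82.96: sporting goods, buyer-exempt → 0% → $0.00
Bike helmet $31.39: sporting goods, buyer-exempt → 0% → $0.00
Total tax = $0.00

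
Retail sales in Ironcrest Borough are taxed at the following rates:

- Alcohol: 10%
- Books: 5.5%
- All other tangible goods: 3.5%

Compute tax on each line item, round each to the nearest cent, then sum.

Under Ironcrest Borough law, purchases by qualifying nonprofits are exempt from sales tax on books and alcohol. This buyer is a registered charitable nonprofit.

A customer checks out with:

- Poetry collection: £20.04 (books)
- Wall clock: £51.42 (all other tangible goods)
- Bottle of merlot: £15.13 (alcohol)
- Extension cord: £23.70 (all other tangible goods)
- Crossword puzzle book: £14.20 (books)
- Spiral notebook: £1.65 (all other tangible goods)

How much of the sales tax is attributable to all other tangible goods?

£2.69

Wall clock £51.42: all other tangible goods → 3.5% → £1.80
Extension cord £23.70: all other tangible goods → 3.5% → £0.83
Spiral notebook £1.65: all other tangible goods → 3.5% → £0.06
Tax on all other tangible goods = £1.80 + £0.83 + £0.06 = £2.69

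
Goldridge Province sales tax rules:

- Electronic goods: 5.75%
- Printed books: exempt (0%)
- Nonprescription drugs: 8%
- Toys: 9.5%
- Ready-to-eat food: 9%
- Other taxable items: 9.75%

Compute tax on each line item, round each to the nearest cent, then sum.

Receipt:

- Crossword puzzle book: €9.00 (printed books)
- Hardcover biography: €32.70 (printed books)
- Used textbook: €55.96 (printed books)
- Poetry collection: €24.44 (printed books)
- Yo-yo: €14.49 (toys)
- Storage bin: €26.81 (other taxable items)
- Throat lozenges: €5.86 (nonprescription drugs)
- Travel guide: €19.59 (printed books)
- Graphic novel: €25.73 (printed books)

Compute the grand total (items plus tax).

€219.04

Crossword puzzle book €9.00: printed books → 0% → €0.00
Hardcover biography €32.70: printed books → 0% → €0.00
Used textbook €55.96: printed books → 0% → €0.00
Poetry collection €24.44: printed books → 0% → €0.00
Yo-yo €14.49: toys → 9.5% → €1.38
Storage bin €26.81: other taxable items → 9.75% → €2.61
Throat lozenges €5.86: nonprescription drugs → 8% → €0.47
Travel guide €19.59: printed books → 0% → €0.00
Graphic novel €25.73: printed books → 0% → €0.00
Subtotal = €214.58; tax = €4.46; total due = €219.04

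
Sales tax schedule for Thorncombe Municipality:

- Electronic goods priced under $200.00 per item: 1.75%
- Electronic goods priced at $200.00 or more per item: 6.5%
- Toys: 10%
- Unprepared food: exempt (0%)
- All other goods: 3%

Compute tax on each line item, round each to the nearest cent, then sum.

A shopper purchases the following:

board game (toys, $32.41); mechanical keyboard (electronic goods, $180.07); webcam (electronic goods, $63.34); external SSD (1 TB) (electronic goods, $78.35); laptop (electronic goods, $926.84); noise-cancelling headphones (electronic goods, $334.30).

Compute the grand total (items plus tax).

Board game $32.41: toys → 10% → $3.24
Mechanical keyboard $180.07: electronic goods, under $200.00 → 1.75% → $3.15
Webcam $63.34: electronic goods, under $200.00 → 1.75% → $1.11
External SSD (1 TB) $78.35: electronic goods, under $200.00 → 1.75% → $1.37
Laptop $926.84: electronic goods, $200.00 or more → 6.5% → $60.24
Noise-cancelling headphones $334.30: electronic goods, $200.00 or more → 6.5% → $21.73
Subtotal = $1615.31; tax = $90.84; total due = $1706.15

$1706.15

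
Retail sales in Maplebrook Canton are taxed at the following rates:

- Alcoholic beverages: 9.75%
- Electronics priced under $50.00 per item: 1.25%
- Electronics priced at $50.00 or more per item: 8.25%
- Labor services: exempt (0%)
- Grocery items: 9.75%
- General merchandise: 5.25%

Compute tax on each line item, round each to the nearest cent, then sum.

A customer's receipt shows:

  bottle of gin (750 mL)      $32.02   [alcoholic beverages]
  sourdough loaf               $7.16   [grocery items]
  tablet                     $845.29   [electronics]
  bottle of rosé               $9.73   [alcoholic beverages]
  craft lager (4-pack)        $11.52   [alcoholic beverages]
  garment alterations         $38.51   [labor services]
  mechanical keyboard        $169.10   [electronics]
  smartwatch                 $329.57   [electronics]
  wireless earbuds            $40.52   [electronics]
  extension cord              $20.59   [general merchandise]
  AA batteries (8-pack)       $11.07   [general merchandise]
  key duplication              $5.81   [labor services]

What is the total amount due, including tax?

Bottle of gin (750 mL) $32.02: alcoholic beverages → 9.75% → $3.12
Sourdough loaf $7.16: grocery items → 9.75% → $0.70
Tablet $845.29: electronics, $50.00 or more → 8.25% → $69.74
Bottle of rosé $9.73: alcoholic beverages → 9.75% → $0.95
Craft lager (4-pack) $11.52: alcoholic beverages → 9.75% → $1.12
Garment alterations $38.51: labor services → 0% → $0.00
Mechanical keyboard $169.10: electronics, $50.00 or more → 8.25% → $13.95
Smartwatch $329.57: electronics, $50.00 or more → 8.25% → $27.19
Wireless earbuds $40.52: electronics, under $50.00 → 1.25% → $0.51
Extension cord $20.59: general merchandise → 5.25% → $1.08
AA batteries (8-pack) $11.07: general merchandise → 5.25% → $0.58
Key duplication $5.81: labor services → 0% → $0.00
Subtotal = $1520.89; tax = $118.94; total due = $1639.83

$1639.83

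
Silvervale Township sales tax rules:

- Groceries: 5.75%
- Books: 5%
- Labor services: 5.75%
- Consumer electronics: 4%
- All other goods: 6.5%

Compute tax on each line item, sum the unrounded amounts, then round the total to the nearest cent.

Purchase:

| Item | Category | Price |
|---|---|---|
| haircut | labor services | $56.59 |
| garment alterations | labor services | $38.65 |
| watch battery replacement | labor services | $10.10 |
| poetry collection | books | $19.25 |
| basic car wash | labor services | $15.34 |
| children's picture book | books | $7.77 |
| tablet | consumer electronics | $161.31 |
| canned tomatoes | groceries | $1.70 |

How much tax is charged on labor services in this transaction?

$6.94

Haircut $56.59: labor services → 5.75% → $3.253925
Garment alterations $38.65: labor services → 5.75% → $2.222375
Watch battery replacement $10.10: labor services → 5.75% → $0.58075
Basic car wash $15.34: labor services → 5.75% → $0.88205
Tax on labor services: unrounded sum = $6.9391 → $6.94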